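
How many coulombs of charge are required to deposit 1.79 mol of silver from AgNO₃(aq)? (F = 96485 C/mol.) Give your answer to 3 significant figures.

1.73×10^5 C

Ag⁺ + e⁻ → Ag, so n(e⁻) = 1 × 1.79 = 1.790 mol
Q = 1.790 × 96485 = 1.727×10^5 C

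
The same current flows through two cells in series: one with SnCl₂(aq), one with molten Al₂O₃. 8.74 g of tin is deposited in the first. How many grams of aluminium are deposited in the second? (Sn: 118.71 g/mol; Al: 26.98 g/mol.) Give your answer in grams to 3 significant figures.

n(Sn) = 8.74 / 118.71 = 0.07362 mol
Sn²⁺ + 2e⁻ → Sn, so n(e⁻) = 2 × 0.07362 = 0.1472 mol
Since the cells are in series, n(e⁻) in the Al cell is also 0.1472 mol.
Al³⁺ + 3e⁻ → Al, so n(Al) = 0.1472 / 3 = 0.04907 mol
m(Al) = 0.04907 × 26.98 = 1.32 g

1.32 g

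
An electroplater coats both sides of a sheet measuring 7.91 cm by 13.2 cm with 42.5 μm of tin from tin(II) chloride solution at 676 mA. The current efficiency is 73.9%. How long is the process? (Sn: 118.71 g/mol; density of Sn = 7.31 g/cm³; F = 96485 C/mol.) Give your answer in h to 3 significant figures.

Plated area = 2 × 7.91 × 13.2 = 208.8 cm²
Volume = 208.8 × 42.5×10⁻⁴ cm = 0.8874 cm³
m(Sn) = 0.8874 × 7.31 = 6.487 g
n(Sn) = 6.487 / 118.71 = 0.05465 mol; n(e⁻) = 2 × 0.05465 = 0.1093 mol
Q = 0.1093 × 96485 / 0.739 = 14270 C
t = 14270 / 0.676 = 21110 s = 5.86 h

5.86 h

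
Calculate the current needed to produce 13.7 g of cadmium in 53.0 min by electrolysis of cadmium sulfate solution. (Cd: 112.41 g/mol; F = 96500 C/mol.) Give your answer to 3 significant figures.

n(Cd) = 13.7 / 112.41 = 0.1219 mol
Cd²⁺ + 2e⁻ → Cd, so n(e⁻) = 2 × 0.1219 = 0.2438 mol
Q = 0.2438 × 96500 = 23530 C
I = Q / t = 23530 / 3180 s = 7.40 A

7.40 A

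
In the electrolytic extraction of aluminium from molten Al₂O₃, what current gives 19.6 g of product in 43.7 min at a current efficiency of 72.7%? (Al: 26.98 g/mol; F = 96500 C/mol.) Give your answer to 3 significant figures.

n(Al) = 19.6 / 26.98 = 0.7265 mol
Al³⁺ + 3e⁻ → Al, so n(e⁻) = 3 × 0.7265 = 2.180 mol
Q = 2.180 × 96500 / 0.727 = 2.894×10^5 C
I = Q / t = 2.894×10^5 / 2622 s = 110 A

110 A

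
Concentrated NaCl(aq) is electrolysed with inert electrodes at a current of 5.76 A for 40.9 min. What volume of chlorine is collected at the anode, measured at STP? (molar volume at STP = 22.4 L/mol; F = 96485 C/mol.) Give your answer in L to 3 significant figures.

Q = 5.76 A × 2454 s = 14140 C
n(e⁻) = 14140 / 96485 = 0.1466 mol
2Cl⁻ → Cl₂ + 2e⁻, so n(Cl₂) = 0.1466 / 2 = 0.07330 mol
V = 0.07330 × 22.4 = 1.642 L

1.64 L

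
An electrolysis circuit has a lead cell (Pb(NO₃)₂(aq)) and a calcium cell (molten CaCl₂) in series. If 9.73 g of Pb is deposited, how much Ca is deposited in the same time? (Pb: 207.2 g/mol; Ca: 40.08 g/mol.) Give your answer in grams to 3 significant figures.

1.88 g

n(Pb) = 9.73 / 207.2 = 0.04696 mol
Pb²⁺ + 2e⁻ → Pb, so n(e⁻) = 2 × 0.04696 = 0.09392 mol
The cells are in series, so the same charge (and hence the same n(e⁻) = 0.09392 mol) passes through both.
Ca²⁺ + 2e⁻ → Ca, so n(Ca) = 0.09392 / 2 = 0.04696 mol
m(Ca) = 0.04696 × 40.08 = 1.88 g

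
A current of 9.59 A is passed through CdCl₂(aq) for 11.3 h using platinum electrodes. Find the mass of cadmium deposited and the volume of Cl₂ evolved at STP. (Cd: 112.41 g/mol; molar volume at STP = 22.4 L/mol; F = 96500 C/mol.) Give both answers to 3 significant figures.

Q = 9.59 × 40680 = 3.901×10^5 C; n(e⁻) = 3.901×10^5 / 96500 = 4.042 mol
Cathode: Cd²⁺ + 2e⁻ → Cd → n(Cd) = 4.042/2 = 2.021 mol → 227 g
Anode: 2Cl⁻ → Cl₂ + 2e⁻ → n(Cl₂) = 4.042/2 = 2.021 mol → 45.3 L

227 g Cd; 45.3 L Cl₂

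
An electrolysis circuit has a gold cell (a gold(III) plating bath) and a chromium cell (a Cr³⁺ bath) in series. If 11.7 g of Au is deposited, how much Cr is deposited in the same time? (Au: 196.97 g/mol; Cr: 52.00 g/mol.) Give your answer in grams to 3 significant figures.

3.09 g

n(Au) = 11.7 / 196.97 = 0.05940 mol
Au³⁺ + 3e⁻ → Au, so n(e⁻) = 3 × 0.05940 = 0.1782 mol
Since the cells are in series, n(e⁻) in the Cr cell is also 0.1782 mol.
Cr³⁺ + 3e⁻ → Cr, so n(Cr) = 0.1782 / 3 = 0.05940 mol
m(Cr) = 0.05940 × 52.00 = 3.09 g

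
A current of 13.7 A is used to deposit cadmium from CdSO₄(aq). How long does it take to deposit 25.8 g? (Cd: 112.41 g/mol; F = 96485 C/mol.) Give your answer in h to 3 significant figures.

n(Cd) = 25.8 / 112.41 = 0.2295 mol
Cd²⁺ + 2e⁻ → Cd, so n(e⁻) = 2 × 0.2295 = 0.4590 mol
Q = 0.4590 × 96485 = 44290 C
t = Q / I = 44290 / 13.7 = 3233 s = 0.898 h

0.898 h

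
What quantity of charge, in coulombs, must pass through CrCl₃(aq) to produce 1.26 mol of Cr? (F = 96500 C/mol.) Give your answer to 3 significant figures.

3.65×10^5 C

Cr³⁺ + 3e⁻ → Cr, so n(e⁻) = 3 × 1.26 = 3.780 mol
Q = 3.780 × 96500 = 3.648×10^5 C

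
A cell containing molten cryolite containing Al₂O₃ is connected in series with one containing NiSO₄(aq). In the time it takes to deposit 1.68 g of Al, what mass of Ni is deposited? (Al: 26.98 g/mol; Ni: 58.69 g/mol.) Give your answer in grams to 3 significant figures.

n(Al) = 1.68 / 26.98 = 0.06227 mol
Al³⁺ + 3e⁻ → Al, so n(e⁻) = 3 × 0.06227 = 0.1868 mol
Since the cells are in series, n(e⁻) in the Ni cell is also 0.1868 mol.
Ni²⁺ + 2e⁻ → Ni, so n(Ni) = 0.1868 / 2 = 0.09340 mol
m(Ni) = 0.09340 × 58.69 = 5.48 g

5.48 g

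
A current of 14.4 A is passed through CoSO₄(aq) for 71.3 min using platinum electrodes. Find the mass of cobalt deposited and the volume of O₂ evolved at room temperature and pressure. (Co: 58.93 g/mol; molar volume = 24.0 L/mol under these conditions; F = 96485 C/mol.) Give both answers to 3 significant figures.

Q = 14.4 × 4278 = 61600 C; n(e⁻) = 61600 / 96485 = 0.6384 mol
Cathode: Co²⁺ + 2e⁻ → Co → n(Co) = 0.6384/2 = 0.3192 mol → 18.8 g
Anode: 2H₂O → O₂ + 4H⁺ + 4e⁻ → n(O₂) = 0.6384/4 = 0.1596 mol → 3.83 L

18.8 g Co; 3.83 L O₂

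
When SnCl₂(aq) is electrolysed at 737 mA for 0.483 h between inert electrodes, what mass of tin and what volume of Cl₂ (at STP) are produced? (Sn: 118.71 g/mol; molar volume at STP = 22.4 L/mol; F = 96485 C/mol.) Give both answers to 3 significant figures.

0.788 g Sn; 0.149 L Cl₂

Q = 0.737 × 1738.8 = 1281 C; n(e⁻) = 1281 / 96485 = 0.01328 mol
Cathode: Sn²⁺ + 2e⁻ → Sn → n(Sn) = 0.01328/2 = 0.006640 mol → 0.788 g
Anode: 2Cl⁻ → Cl₂ + 2e⁻ → n(Cl₂) = 0.01328/2 = 0.006640 mol → 0.149 L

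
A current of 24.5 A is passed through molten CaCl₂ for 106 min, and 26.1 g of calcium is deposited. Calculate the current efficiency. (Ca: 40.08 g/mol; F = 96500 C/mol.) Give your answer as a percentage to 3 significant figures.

80.7%

Q = 24.5 × 6360 = 1.558×10^5 C
n(e⁻) = 1.558×10^5 / 96500 = 1.615 mol
Ca²⁺ + 2e⁻ → Ca, so theoretical n(Ca) = 0.8075 mol → 32.36 g
Efficiency = 26.1 / 32.36 = 0.8066 = 80.7%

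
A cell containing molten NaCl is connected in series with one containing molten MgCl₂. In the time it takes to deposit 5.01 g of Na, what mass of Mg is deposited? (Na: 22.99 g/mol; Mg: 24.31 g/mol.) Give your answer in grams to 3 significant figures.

2.65 g

n(Na) = 5.01 / 22.99 = 0.2179 mol
Na⁺ + e⁻ → Na, so n(e⁻) = 0.2179 mol
The cells are in series, so the same charge (and hence the same n(e⁻) = 0.2179 mol) passes through both.
Mg²⁺ + 2e⁻ → Mg, so n(Mg) = 0.2179 / 2 = 0.1090 mol
m(Mg) = 0.1090 × 24.31 = 2.65 g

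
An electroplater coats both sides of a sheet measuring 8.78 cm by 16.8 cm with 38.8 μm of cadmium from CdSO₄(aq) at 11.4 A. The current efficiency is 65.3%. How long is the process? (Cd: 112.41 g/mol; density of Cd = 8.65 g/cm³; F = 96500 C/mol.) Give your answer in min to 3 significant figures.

Plated area = 2 × 8.78 × 16.8 = 295.0 cm²
Volume = 295.0 × 38.8×10⁻⁴ cm = 1.145 cm³
m(Cd) = 1.145 × 8.65 = 9.904 g
n(Cd) = 9.904 / 112.41 = 0.08811 mol; n(e⁻) = 2 × 0.08811 = 0.1762 mol
Q = 0.1762 × 96500 / 0.653 = 26040 C
t = 26040 / 11.4 = 2284 s = 38.1 min

38.1 min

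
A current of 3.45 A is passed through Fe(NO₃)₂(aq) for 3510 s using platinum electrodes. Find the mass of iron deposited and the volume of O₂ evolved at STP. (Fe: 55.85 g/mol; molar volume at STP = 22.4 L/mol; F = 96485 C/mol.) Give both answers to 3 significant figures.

3.50 g Fe; 0.703 L O₂

Q = 3.45 × 3510 = 12110 C; n(e⁻) = 12110 / 96485 = 0.1255 mol
Cathode: Fe²⁺ + 2e⁻ → Fe → n(Fe) = 0.1255/2 = 0.06275 mol → 3.50 g
Anode: 2H₂O → O₂ + 4H⁺ + 4e⁻ → n(O₂) = 0.1255/4 = 0.03138 mol → 0.703 L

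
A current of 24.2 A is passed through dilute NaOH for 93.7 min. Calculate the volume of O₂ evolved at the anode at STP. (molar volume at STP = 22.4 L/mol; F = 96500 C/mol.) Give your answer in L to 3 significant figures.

7.90 L

Charge passed = 24.2 × 5622 = 1.361×10^5 C
n(e⁻) = Q/F = 1.361×10^5/96500 = 1.410 mol
2H₂O → O₂ + 4H⁺ + 4e⁻, so n(O₂) = 1.410 / 4 = 0.3525 mol
V = 0.3525 × 22.4 = 7.896 L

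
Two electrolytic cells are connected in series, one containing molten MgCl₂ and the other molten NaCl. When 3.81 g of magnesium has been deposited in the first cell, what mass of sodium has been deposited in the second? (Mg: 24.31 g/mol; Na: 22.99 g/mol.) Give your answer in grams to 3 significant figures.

n(Mg) = 3.81 / 24.31 = 0.1567 mol
Mg²⁺ + 2e⁻ → Mg, so n(e⁻) = 2 × 0.1567 = 0.3134 mol
Since the cells are in series, n(e⁻) in the Na cell is also 0.3134 mol.
Na⁺ + e⁻ → Na, so n(Na) = 0.3134 mol
m(Na) = 0.3134 × 22.99 = 7.21 g

7.21 g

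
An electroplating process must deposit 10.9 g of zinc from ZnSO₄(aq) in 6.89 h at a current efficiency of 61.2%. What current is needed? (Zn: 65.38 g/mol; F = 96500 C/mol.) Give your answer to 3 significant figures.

n(Zn) = 10.9 / 65.38 = 0.1667 mol
Zn²⁺ + 2e⁻ → Zn, so n(e⁻) = 2 × 0.1667 = 0.3334 mol
Q = 0.3334 × 96500 / 0.612 = 52570 C
I = Q / t = 52570 / 24804 s = 2.12 A

2.12 A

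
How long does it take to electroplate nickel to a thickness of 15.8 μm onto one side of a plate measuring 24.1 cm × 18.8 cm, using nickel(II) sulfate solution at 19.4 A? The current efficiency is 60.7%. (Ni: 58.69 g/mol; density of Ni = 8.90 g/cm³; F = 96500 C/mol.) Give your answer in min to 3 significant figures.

29.7 min

Plated area = 24.1 × 18.8 = 453.1 cm²
Volume = 453.1 × 15.8×10⁻⁴ cm = 0.7159 cm³
m(Ni) = 0.7159 × 8.90 = 6.372 g
n(Ni) = 6.372 / 58.69 = 0.1086 mol; n(e⁻) = 2 × 0.1086 = 0.2172 mol
Q = 0.2172 × 96500 / 0.607 = 34530 C
t = 34530 / 19.4 = 1780 s = 29.7 min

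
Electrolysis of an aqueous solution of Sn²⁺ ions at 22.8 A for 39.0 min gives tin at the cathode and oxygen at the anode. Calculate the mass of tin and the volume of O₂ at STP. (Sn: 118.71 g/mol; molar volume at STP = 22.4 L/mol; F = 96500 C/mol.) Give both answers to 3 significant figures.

Q = 22.8 × 2340 = 53350 C; n(e⁻) = 53350 / 96500 = 0.5528 mol
Cathode: Sn²⁺ + 2e⁻ → Sn → n(Sn) = 0.5528/2 = 0.2764 mol → 32.8 g
Anode: 2H₂O → O₂ + 4H⁺ + 4e⁻ → n(O₂) = 0.5528/4 = 0.1382 mol → 3.10 L

32.8 g Sn; 3.10 L O₂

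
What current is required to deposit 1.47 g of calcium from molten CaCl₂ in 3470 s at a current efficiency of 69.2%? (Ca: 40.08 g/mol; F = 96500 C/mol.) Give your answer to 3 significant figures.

2.95 A

n(Ca) = 1.47 / 40.08 = 0.03668 mol
Ca²⁺ + 2e⁻ → Ca, so n(e⁻) = 2 × 0.03668 = 0.07336 mol
Q = 0.07336 × 96500 / 0.692 = 10230 C
I = Q / t = 10230 / 3470 s = 2.95 A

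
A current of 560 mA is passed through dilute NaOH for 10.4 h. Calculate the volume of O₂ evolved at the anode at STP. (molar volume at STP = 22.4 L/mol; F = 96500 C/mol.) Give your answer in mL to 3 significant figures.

1220 mL

Q = 0.560 A × 37440 s = 20970 C
Moles of electrons = 20970 / 96500 = 0.2173 mol
2H₂O → O₂ + 4H⁺ + 4e⁻, so n(O₂) = 0.2173 / 4 = 0.05433 mol
V = 0.05433 × 22.4 = 1.217 L
= 1220 mL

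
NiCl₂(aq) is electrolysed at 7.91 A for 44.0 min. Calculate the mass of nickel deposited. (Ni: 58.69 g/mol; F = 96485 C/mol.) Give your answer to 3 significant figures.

Charge passed = 7.91 × 2640 = 20880 C
n(e⁻) = Q/F = 20880/96485 = 0.2164 mol
Ni²⁺ + 2e⁻ → Ni, so n(Ni) = 0.2164 / 2 = 0.1082 mol
m = 0.1082 × 58.69 = 6.35 g

6.35 g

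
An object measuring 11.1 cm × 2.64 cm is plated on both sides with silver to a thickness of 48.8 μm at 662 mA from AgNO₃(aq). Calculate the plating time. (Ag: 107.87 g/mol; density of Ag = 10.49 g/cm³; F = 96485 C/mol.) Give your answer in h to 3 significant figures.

Plated area = 2 × 11.1 × 2.64 = 58.61 cm²
Volume = 58.61 × 48.8×10⁻⁴ cm = 0.2860 cm³
m(Ag) = 0.2860 × 10.49 = 3.000 g
n(Ag) = 3.000 / 107.87 = 0.02781 mol; n(e⁻) = 0.02781 mol
Q = 0.02781 × 96485 = 2683 C
t = 2683 / 0.662 = 4053 s = 1.13 h

1.13 h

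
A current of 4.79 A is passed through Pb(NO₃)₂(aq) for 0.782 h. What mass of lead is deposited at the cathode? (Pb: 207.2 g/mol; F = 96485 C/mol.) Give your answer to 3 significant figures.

14.5 g

Charge passed = 4.79 × 2815.2 = 13480 C
n(e⁻) = 13480 / 96485 = 0.1397 mol
Pb²⁺ + 2e⁻ → Pb, so n(Pb) = 0.1397 / 2 = 0.06985 mol
m = 0.06985 × 207.2 = 14.5 g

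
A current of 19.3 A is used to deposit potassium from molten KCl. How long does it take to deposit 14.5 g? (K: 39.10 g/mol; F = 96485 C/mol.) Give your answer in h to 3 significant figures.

n(K) = 14.5 / 39.10 = 0.3708 mol
K⁺ + e⁻ → K, so n(e⁻) = 0.3708 mol
Q = 0.3708 × 96485 = 35780 C
t = Q / I = 35780 / 19.3 = 1854 s = 0.515 h

0.515 h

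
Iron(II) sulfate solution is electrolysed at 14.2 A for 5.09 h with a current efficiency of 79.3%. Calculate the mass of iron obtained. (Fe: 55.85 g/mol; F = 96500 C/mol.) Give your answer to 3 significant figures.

Q = 14.2 × 18324 = 2.602×10^5 C
n(e⁻) = 2.602×10^5 / 96500 = 2.696 mol
Fe²⁺ + 2e⁻ → Fe, so theoretical m(Fe) = 1.348 × 55.85 = 75.29 g
Actual mass = 79.3% × 75.29 = 59.7 g

59.7 g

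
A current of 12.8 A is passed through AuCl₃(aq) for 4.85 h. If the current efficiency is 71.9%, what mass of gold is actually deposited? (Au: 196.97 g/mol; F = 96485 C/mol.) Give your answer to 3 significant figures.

Q = 12.8 × 17460 = 2.235×10^5 C
n(e⁻) = 2.235×10^5 / 96485 = 2.316 mol
Au³⁺ + 3e⁻ → Au, so theoretical m(Au) = 0.7720 × 196.97 = 152.1 g
Actual mass = 71.9% × 152.1 = 109 g

109 g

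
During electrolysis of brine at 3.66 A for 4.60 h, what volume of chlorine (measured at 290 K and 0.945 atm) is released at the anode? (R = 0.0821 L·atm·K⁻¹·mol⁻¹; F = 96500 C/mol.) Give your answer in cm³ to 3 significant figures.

7910 cm³

Q = 3.66 A × 16560 s = 60610 C
Moles of electrons = 60610 / 96500 = 0.6281 mol
2Cl⁻ → Cl₂ + 2e⁻, so n(Cl₂) = 0.6281 / 2 = 0.3141 mol
V = nRT/P = 0.3141 × 0.0821 × 290 / 0.945 = 7.914 L
= 7910 cm³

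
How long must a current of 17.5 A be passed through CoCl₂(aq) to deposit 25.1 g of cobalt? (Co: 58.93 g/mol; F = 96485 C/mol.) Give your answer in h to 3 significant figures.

1.30 h

n(Co) = 25.1 / 58.93 = 0.4259 mol
Co²⁺ + 2e⁻ → Co, so n(e⁻) = 2 × 0.4259 = 0.8518 mol
Q = 0.8518 × 96485 = 82190 C
t = Q / I = 82190 / 17.5 = 4697 s = 1.30 h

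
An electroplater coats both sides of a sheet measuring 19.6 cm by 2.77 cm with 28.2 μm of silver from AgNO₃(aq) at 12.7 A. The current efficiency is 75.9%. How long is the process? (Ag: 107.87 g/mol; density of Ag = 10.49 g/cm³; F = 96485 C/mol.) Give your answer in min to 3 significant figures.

4.97 min

Plated area = 2 × 19.6 × 2.77 = 108.6 cm²
Volume = 108.6 × 28.2×10⁻⁴ cm = 0.3063 cm³
m(Ag) = 0.3063 × 10.49 = 3.213 g
n(Ag) = 3.213 / 107.87 = 0.02979 mol; n(e⁻) = 0.02979 mol
Q = 0.02979 × 96485 / 0.759 = 3787 C
t = 3787 / 12.7 = 298.2 s = 4.97 min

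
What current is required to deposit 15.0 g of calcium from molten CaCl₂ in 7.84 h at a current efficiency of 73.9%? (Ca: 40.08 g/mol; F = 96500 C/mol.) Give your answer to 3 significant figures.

n(Ca) = 15.0 / 40.08 = 0.3743 mol
Ca²⁺ + 2e⁻ → Ca, so n(e⁻) = 2 × 0.3743 = 0.7486 mol
Q = 0.7486 × 96500 / 0.739 = 97750 C
I = Q / t = 97750 / 28224 s = 3.46 A

3.46 A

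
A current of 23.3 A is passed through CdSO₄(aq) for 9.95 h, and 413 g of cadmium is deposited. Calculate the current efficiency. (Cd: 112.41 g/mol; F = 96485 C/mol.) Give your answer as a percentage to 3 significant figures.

84.9%

Q = 23.3 × 35820 = 8.346×10^5 C
n(e⁻) = 8.346×10^5 / 96485 = 8.650 mol
Cd²⁺ + 2e⁻ → Cd, so theoretical n(Cd) = 4.325 mol → 486.2 g
Efficiency = 413 / 486.2 = 0.8494 = 84.9%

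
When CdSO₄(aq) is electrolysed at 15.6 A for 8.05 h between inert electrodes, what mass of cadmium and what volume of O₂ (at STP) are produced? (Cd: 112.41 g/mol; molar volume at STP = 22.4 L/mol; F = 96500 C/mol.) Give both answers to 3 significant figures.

263 g Cd; 26.2 L O₂

Q = 15.6 × 28980 = 4.521×10^5 C; n(e⁻) = 4.521×10^5 / 96500 = 4.685 mol
Cathode: Cd²⁺ + 2e⁻ → Cd → n(Cd) = 4.685/2 = 2.343 mol → 263 g
Anode: 2H₂O → O₂ + 4H⁺ + 4e⁻ → n(O₂) = 4.685/4 = 1.171 mol → 26.2 L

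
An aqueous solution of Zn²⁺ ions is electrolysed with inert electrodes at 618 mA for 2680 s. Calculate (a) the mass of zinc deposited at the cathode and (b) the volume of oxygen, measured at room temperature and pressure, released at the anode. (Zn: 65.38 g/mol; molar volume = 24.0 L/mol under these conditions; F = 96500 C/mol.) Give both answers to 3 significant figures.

Q = 0.618 × 2680 = 1656 C; n(e⁻) = 1656 / 96500 = 0.01716 mol
Cathode: Zn²⁺ + 2e⁻ → Zn → n(Zn) = 0.01716/2 = 0.008580 mol → 0.561 g
Anode: 2H₂O → O₂ + 4H⁺ + 4e⁻ → n(O₂) = 0.01716/4 = 0.004290 mol → 0.103 L

0.561 g Zn; 0.103 L O₂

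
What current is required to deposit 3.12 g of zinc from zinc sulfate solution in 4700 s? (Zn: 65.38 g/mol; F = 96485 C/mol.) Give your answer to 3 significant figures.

1.96 A

n(Zn) = 3.12 / 65.38 = 0.04772 mol
Zn²⁺ + 2e⁻ → Zn, so n(e⁻) = 2 × 0.04772 = 0.09544 mol
Q = 0.09544 × 96485 = 9209 C
I = Q / t = 9209 / 4700 s = 1.96 A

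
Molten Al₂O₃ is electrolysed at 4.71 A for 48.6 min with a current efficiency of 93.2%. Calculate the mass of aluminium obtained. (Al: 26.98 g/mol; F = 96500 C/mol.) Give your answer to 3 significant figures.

1.19 g

Q = 4.71 × 2916 = 13730 C
n(e⁻) = 13730 / 96500 = 0.1423 mol
Al³⁺ + 3e⁻ → Al, so theoretical m(Al) = 0.04743 × 26.98 = 1.280 g
Actual mass = 93.2% × 1.280 = 1.19 g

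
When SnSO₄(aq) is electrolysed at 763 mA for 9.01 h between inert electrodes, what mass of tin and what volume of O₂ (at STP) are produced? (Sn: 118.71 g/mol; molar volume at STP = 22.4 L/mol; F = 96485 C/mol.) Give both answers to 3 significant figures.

15.2 g Sn; 1.44 L O₂

Q = 0.763 × 32436 = 24750 C; n(e⁻) = 24750 / 96485 = 0.2565 mol
Cathode: Sn²⁺ + 2e⁻ → Sn → n(Sn) = 0.2565/2 = 0.1283 mol → 15.2 g
Anode: 2H₂O → O₂ + 4H⁺ + 4e⁻ → n(O₂) = 0.2565/4 = 0.06413 mol → 1.44 L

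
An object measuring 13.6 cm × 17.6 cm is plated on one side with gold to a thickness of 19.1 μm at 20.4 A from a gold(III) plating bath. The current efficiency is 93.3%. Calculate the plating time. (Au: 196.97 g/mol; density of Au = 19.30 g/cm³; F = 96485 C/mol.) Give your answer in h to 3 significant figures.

0.189 h

Plated area = 13.6 × 17.6 = 239.4 cm²
Volume = 239.4 × 19.1×10⁻⁴ cm = 0.4573 cm³
m(Au) = 0.4573 × 19.30 = 8.826 g
n(Au) = 8.826 / 196.97 = 0.04481 mol; n(e⁻) = 3 × 0.04481 = 0.1344 mol
Q = 0.1344 × 96485 / 0.933 = 13900 C
t = 13900 / 20.4 = 681.4 s = 0.189 h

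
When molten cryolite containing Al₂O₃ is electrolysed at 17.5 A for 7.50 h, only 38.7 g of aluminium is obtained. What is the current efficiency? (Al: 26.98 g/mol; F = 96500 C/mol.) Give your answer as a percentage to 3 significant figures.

87.9%

Q = 17.5 × 27000 = 4.725×10^5 C
n(e⁻) = 4.725×10^5 / 96500 = 4.896 mol
Al³⁺ + 3e⁻ → Al, so theoretical n(Al) = 1.632 mol → 44.03 g
Efficiency = 38.7 / 44.03 = 0.8789 = 87.9%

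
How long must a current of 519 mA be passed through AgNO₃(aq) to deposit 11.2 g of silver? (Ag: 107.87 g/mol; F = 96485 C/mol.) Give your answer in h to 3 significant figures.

5.36 h

n(Ag) = 11.2 / 107.87 = 0.1038 mol
Ag⁺ + e⁻ → Ag, so n(e⁻) = 0.1038 mol
Q = 0.1038 × 96485 = 10020 C
t = Q / I = 10020 / 0.519 = 19310 s = 5.36 h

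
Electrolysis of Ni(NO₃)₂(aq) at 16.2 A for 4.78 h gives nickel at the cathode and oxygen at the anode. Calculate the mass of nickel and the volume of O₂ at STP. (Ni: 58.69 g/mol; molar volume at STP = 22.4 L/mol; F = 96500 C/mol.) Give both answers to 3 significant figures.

84.8 g Ni; 16.2 L O₂

Q = 16.2 × 17208 = 2.788×10^5 C; n(e⁻) = 2.788×10^5 / 96500 = 2.889 mol
Cathode: Ni²⁺ + 2e⁻ → Ni → n(Ni) = 2.889/2 = 1.445 mol → 84.8 g
Anode: 2H₂O → O₂ + 4H⁺ + 4e⁻ → n(O₂) = 2.889/4 = 0.7223 mol → 16.2 L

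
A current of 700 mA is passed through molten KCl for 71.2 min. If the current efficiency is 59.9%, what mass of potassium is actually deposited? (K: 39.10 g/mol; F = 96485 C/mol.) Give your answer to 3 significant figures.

0.726 g

Q = 0.700 × 4272 = 2990 C
n(e⁻) = 2990 / 96485 = 0.03099 mol
K⁺ + e⁻ → K, so theoretical m(K) = 0.03099 × 39.10 = 1.212 g
Actual mass = 59.9% × 1.212 = 0.726 g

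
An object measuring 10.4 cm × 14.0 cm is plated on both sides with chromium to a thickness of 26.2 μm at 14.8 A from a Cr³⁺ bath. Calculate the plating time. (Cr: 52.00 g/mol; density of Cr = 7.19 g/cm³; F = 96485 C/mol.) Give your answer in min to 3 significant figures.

34.4 min

Plated area = 2 × 10.4 × 14.0 = 291.2 cm²
Volume = 291.2 × 26.2×10⁻⁴ cm = 0.7629 cm³
m(Cr) = 0.7629 × 7.19 = 5.485 g
n(Cr) = 5.485 / 52.00 = 0.1055 mol; n(e⁻) = 3 × 0.1055 = 0.3165 mol
Q = 0.3165 × 96485 = 30540 C
t = 30540 / 14.8 = 2064 s = 34.4 min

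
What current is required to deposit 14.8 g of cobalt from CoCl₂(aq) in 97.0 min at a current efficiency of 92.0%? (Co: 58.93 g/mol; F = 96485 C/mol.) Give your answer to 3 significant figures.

9.05 A

n(Co) = 14.8 / 58.93 = 0.2511 mol
Co²⁺ + 2e⁻ → Co, so n(e⁻) = 2 × 0.2511 = 0.5022 mol
Q = 0.5022 × 96485 / 0.920 = 52670 C
I = Q / t = 52670 / 5820 s = 9.05 A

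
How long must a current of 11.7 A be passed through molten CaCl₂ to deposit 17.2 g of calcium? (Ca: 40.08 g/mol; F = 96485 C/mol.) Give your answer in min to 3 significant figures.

118 min

n(Ca) = 17.2 / 40.08 = 0.4291 mol
Ca²⁺ + 2e⁻ → Ca, so n(e⁻) = 2 × 0.4291 = 0.8582 mol
Q = 0.8582 × 96485 = 82800 C
t = Q / I = 82800 / 11.7 = 7077 s = 118 min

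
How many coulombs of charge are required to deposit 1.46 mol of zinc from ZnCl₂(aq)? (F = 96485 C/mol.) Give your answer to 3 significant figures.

2.82×10^5 C

Zn²⁺ + 2e⁻ → Zn, so n(e⁻) = 2 × 1.46 = 2.920 mol
Q = 2.920 × 96485 = 2.817×10^5 C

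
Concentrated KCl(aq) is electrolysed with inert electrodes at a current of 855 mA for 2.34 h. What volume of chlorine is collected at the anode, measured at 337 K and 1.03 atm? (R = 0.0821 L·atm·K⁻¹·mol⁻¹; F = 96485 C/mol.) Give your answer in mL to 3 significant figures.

1000 mL

Charge passed = 0.855 × 8424 = 7203 C
n(e⁻) = Q/F = 7203/96485 = 0.07465 mol
2Cl⁻ → Cl₂ + 2e⁻, so n(Cl₂) = 0.07465 / 2 = 0.03733 mol
V = nRT/P = 0.03733 × 0.0821 × 337 / 1.03 = 1.003 L
= 1000 mL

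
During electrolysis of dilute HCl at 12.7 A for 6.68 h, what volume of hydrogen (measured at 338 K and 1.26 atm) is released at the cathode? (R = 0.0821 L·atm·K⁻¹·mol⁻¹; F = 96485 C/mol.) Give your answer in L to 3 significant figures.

Q = 12.7 A × 24048 s = 3.054×10^5 C
n(e⁻) = 3.054×10^5 / 96485 = 3.165 mol
2H⁺ + 2e⁻ → H₂, so n(H₂) = 3.165 / 2 = 1.583 mol
V = nRT/P = 1.583 × 0.0821 × 338 / 1.26 = 34.86 L

34.9 L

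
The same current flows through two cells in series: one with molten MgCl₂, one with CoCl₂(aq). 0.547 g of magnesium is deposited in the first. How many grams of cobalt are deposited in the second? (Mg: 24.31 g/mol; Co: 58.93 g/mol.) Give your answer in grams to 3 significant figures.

n(Mg) = 0.547 / 24.31 = 0.02250 mol
Mg²⁺ + 2e⁻ → Mg, so n(e⁻) = 2 × 0.02250 = 0.04500 mol
The cells are in series, so the same charge (and hence the same n(e⁻) = 0.04500 mol) passes through both.
Co²⁺ + 2e⁻ → Co, so n(Co) = 0.04500 / 2 = 0.02250 mol
m(Co) = 0.02250 × 58.93 = 1.33 g

1.33 g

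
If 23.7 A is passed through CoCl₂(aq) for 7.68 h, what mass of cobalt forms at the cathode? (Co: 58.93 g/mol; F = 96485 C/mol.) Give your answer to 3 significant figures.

200 g

Charge passed = 23.7 × 27648 = 6.553×10^5 C
n(e⁻) = Q/F = 6.553×10^5/96485 = 6.792 mol
Co²⁺ + 2e⁻ → Co, so n(Co) = 6.792 / 2 = 3.396 mol
m = 3.396 × 58.93 = 200 g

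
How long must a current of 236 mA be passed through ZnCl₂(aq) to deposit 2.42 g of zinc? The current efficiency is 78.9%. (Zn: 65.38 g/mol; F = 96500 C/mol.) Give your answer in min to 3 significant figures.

639 min

n(Zn) = 2.42 / 65.38 = 0.03701 mol
Zn²⁺ + 2e⁻ → Zn, so n(e⁻) = 2 × 0.03701 = 0.07402 mol
Q = 0.07402 × 96500 / 0.789 = 9053 C
t = Q / I = 9053 / 0.236 = 38360 s = 639 min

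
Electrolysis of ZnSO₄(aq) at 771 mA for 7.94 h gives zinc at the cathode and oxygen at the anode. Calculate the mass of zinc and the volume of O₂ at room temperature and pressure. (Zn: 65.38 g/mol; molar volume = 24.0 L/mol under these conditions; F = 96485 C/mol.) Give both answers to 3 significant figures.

Q = 0.771 × 28584 = 22040 C; n(e⁻) = 22040 / 96485 = 0.2284 mol
Cathode: Zn²⁺ + 2e⁻ → Zn → n(Zn) = 0.2284/2 = 0.1142 mol → 7.47 g
Anode: 2H₂O → O₂ + 4H⁺ + 4e⁻ → n(O₂) = 0.2284/4 = 0.05710 mol → 1.37 L

7.47 g Zn; 1.37 L O₂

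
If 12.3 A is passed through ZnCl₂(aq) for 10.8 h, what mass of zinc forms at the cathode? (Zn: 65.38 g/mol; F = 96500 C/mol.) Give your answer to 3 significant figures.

162 g

Q = 12.3 A × 38880 s = 4.782×10^5 C
n(e⁻) = 4.782×10^5 / 96500 = 4.955 mol
Zn²⁺ + 2e⁻ → Zn, so n(Zn) = 4.955 / 2 = 2.478 mol
m = 2.478 × 65.38 = 162 g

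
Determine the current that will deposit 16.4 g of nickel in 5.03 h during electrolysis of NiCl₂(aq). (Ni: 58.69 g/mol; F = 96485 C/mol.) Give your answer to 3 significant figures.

2.98 A

n(Ni) = 16.4 / 58.69 = 0.2794 mol
Ni²⁺ + 2e⁻ → Ni, so n(e⁻) = 2 × 0.2794 = 0.5588 mol
Q = 0.5588 × 96485 = 53920 C
I = Q / t = 53920 / 18108 s = 2.98 A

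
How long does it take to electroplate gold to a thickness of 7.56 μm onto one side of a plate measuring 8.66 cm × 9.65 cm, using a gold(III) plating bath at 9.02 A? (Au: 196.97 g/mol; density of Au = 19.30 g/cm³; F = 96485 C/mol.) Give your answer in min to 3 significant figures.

3.31 min

Plated area = 8.66 × 9.65 = 83.57 cm²
Volume = 83.57 × 7.56×10⁻⁴ cm = 0.06318 cm³
m(Au) = 0.06318 × 19.30 = 1.219 g
n(Au) = 1.219 / 196.97 = 0.006189 mol; n(e⁻) = 3 × 0.006189 = 0.01857 mol
Q = 0.01857 × 96485 = 1792 C
t = 1792 / 9.02 = 198.7 s = 3.31 min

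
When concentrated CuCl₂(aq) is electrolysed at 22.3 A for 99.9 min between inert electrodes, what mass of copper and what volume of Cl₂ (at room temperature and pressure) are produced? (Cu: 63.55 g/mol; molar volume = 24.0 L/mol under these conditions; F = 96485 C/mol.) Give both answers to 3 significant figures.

Q = 22.3 × 5994 = 1.337×10^5 C; n(e⁻) = 1.337×10^5 / 96485 = 1.386 mol
Cathode: Cu²⁺ + 2e⁻ → Cu → n(Cu) = 1.386/2 = 0.6930 mol → 44.0 g
Anode: 2Cl⁻ → Cl₂ + 2e⁻ → n(Cl₂) = 1.386/2 = 0.6930 mol → 16.6 L

44.0 g Cu; 16.6 L Cl₂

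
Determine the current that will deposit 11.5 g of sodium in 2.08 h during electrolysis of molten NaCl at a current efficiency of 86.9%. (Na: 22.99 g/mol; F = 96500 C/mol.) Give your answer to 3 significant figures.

7.42 A

n(Na) = 11.5 / 22.99 = 0.5002 mol
Na⁺ + e⁻ → Na, so n(e⁻) = 0.5002 mol
Q = 0.5002 × 96500 / 0.869 = 55550 C
I = Q / t = 55550 / 7488 s = 7.42 A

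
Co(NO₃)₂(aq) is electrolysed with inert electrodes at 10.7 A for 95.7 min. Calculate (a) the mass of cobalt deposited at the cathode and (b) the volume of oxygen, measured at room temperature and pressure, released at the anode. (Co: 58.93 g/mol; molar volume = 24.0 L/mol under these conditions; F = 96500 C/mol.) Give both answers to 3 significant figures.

Q = 10.7 × 5742 = 61440 C; n(e⁻) = 61440 / 96500 = 0.6367 mol
Cathode: Co²⁺ + 2e⁻ → Co → n(Co) = 0.6367/2 = 0.3184 mol → 18.8 g
Anode: 2H₂O → O₂ + 4H⁺ + 4e⁻ → n(O₂) = 0.6367/4 = 0.1592 mol → 3.82 L

18.8 g Co; 3.82 L O₂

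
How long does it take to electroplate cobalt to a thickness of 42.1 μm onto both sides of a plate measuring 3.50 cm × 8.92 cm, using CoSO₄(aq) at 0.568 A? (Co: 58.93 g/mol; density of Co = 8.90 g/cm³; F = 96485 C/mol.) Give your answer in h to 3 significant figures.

Plated area = 2 × 3.50 × 8.92 = 62.44 cm²
Volume = 62.44 × 42.1×10⁻⁴ cm = 0.2629 cm³
m(Co) = 0.2629 × 8.90 = 2.340 g
n(Co) = 2.340 / 58.93 = 0.03971 mol; n(e⁻) = 2 × 0.03971 = 0.07942 mol
Q = 0.07942 × 96485 = 7663 C
t = 7663 / 0.568 = 13490 s = 3.75 h

3.75 h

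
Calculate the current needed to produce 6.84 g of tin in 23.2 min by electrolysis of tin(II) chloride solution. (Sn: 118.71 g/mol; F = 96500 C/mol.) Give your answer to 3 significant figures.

7.99 A

n(Sn) = 6.84 / 118.71 = 0.05762 mol
Sn²⁺ + 2e⁻ → Sn, so n(e⁻) = 2 × 0.05762 = 0.1152 mol
Q = 0.1152 × 96500 = 11120 C
I = Q / t = 11120 / 1392 s = 7.99 A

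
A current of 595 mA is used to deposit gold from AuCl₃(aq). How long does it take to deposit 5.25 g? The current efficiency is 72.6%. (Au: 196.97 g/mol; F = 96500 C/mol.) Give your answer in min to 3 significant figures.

298 min

n(Au) = 5.25 / 196.97 = 0.02665 mol
Au³⁺ + 3e⁻ → Au, so n(e⁻) = 3 × 0.02665 = 0.07995 mol
Q = 0.07995 × 96500 / 0.726 = 10630 C
t = Q / I = 10630 / 0.595 = 17870 s = 298 min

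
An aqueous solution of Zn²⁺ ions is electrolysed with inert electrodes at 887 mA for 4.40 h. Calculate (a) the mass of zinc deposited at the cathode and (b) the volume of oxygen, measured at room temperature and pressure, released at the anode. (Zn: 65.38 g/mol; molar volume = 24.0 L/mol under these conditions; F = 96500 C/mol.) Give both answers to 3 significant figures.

Q = 0.887 × 15840 = 14050 C; n(e⁻) = 14050 / 96500 = 0.1456 mol
Cathode: Zn²⁺ + 2e⁻ → Zn → n(Zn) = 0.1456/2 = 0.07280 mol → 4.76 g
Anode: 2H₂O → O₂ + 4H⁺ + 4e⁻ → n(O₂) = 0.1456/4 = 0.03640 mol → 0.874 L

4.76 g Zn; 0.874 L O₂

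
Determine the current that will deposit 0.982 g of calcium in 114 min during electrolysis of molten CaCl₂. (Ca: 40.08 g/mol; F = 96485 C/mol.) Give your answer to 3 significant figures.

n(Ca) = 0.982 / 40.08 = 0.02450 mol
Ca²⁺ + 2e⁻ → Ca, so n(e⁻) = 2 × 0.02450 = 0.04900 mol
Q = 0.04900 × 96485 = 4728 C
I = Q / t = 4728 / 6840 s = 0.691 A

0.691 A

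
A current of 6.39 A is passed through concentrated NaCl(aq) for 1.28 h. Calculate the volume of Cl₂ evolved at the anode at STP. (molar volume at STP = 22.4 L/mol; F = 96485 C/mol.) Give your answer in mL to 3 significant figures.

3420 mL

Q = 6.39 A × 4608 s = 29450 C
Moles of electrons = 29450 / 96485 = 0.3052 mol
2Cl⁻ → Cl₂ + 2e⁻, so n(Cl₂) = 0.3052 / 2 = 0.1526 mol
V = 0.1526 × 22.4 = 3.418 L
= 3420 mL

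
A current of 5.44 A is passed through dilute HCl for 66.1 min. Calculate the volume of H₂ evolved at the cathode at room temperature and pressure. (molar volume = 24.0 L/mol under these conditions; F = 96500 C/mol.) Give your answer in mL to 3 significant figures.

Q = 5.44 A × 3966 s = 21580 C
n(e⁻) = 21580 / 96500 = 0.2236 mol
2H⁺ + 2e⁻ → H₂, so n(H₂) = 0.2236 / 2 = 0.1118 mol
V = 0.1118 × 24.0 = 2.683 L
= 2680 mL

2680 mL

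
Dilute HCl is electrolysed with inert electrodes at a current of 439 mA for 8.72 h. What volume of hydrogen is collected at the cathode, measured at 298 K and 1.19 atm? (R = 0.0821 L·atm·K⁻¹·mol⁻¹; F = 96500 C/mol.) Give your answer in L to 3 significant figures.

1.47 L

Q = It = 0.439 × 31392 = 13780 C
Moles of electrons = 13780 / 96500 = 0.1428 mol
2H⁺ + 2e⁻ → H₂, so n(H₂) = 0.1428 / 2 = 0.07140 mol
V = nRT/P = 0.07140 × 0.0821 × 298 / 1.19 = 1.468 L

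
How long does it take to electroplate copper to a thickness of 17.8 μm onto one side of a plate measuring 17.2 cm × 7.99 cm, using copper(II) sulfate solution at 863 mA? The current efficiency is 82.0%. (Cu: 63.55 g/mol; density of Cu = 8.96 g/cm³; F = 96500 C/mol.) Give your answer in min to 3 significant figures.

Plated area = 17.2 × 7.99 = 137.4 cm²
Volume = 137.4 × 17.8×10⁻⁴ cm = 0.2446 cm³
m(Cu) = 0.2446 × 8.96 = 2.192 g
n(Cu) = 2.192 / 63.55 = 0.03449 mol; n(e⁻) = 2 × 0.03449 = 0.06898 mol
Q = 0.06898 × 96500 / 0.820 = 8118 C
t = 8118 / 0.863 = 9407 s = 157 min

157 min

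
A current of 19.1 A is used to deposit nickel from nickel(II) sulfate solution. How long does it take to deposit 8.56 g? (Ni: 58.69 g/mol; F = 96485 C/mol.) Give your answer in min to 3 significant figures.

n(Ni) = 8.56 / 58.69 = 0.1459 mol
Ni²⁺ + 2e⁻ → Ni, so n(e⁻) = 2 × 0.1459 = 0.2918 mol
Q = 0.2918 × 96485 = 28150 C
t = Q / I = 28150 / 19.1 = 1474 s = 24.6 min

24.6 min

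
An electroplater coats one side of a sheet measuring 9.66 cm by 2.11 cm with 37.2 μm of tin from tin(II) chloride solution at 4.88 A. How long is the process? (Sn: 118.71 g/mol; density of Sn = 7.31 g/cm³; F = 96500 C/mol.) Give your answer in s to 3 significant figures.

185 s

Plated area = 9.66 × 2.11 = 20.38 cm²
Volume = 20.38 × 37.2×10⁻⁴ cm = 0.07581 cm³
m(Sn) = 0.07581 × 7.31 = 0.5542 g
n(Sn) = 0.5542 / 118.71 = 0.004669 mol; n(e⁻) = 2 × 0.004669 = 0.009338 mol
Q = 0.009338 × 96500 = 901.1 C
t = 901.1 / 4.88 = 184.7 s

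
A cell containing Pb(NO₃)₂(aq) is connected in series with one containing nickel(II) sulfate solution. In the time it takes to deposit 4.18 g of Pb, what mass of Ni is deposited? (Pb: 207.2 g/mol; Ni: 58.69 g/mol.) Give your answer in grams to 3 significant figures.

1.18 g

n(Pb) = 4.18 / 207.2 = 0.02017 mol
Pb²⁺ + 2e⁻ → Pb, so n(e⁻) = 2 × 0.02017 = 0.04034 mol
Since the cells are in series, n(e⁻) in the Ni cell is also 0.04034 mol.
Ni²⁺ + 2e⁻ → Ni, so n(Ni) = 0.04034 / 2 = 0.02017 mol
m(Ni) = 0.02017 × 58.69 = 1.18 g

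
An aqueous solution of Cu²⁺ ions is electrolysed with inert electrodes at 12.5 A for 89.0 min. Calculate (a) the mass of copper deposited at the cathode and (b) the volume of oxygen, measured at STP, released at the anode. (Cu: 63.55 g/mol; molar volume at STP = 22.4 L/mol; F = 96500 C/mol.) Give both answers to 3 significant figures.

Q = 12.5 × 5340 = 66750 C; n(e⁻) = 66750 / 96500 = 0.6917 mol
Cathode: Cu²⁺ + 2e⁻ → Cu → n(Cu) = 0.6917/2 = 0.3459 mol → 22.0 g
Anode: 2H₂O → O₂ + 4H⁺ + 4e⁻ → n(O₂) = 0.6917/4 = 0.1729 mol → 3.87 L

22.0 g Cu; 3.87 L O₂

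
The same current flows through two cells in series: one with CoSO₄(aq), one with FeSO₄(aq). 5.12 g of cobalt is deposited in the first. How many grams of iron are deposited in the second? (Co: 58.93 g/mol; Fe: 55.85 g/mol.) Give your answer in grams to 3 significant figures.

4.85 g

n(Co) = 5.12 / 58.93 = 0.08688 mol
Co²⁺ + 2e⁻ → Co, so n(e⁻) = 2 × 0.08688 = 0.1738 mol
In series, the same 0.1738 mol of electrons flows through the second cell.
Fe²⁺ + 2e⁻ → Fe, so n(Fe) = 0.1738 / 2 = 0.08690 mol
m(Fe) = 0.08690 × 55.85 = 4.85 g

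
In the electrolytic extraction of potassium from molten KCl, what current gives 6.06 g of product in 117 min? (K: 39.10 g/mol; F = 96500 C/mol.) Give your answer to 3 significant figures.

n(K) = 6.06 / 39.10 = 0.1550 mol
K⁺ + e⁻ → K, so n(e⁻) = 0.1550 mol
Q = 0.1550 × 96500 = 14960 C
I = Q / t = 14960 / 7020 s = 2.13 A

2.13 A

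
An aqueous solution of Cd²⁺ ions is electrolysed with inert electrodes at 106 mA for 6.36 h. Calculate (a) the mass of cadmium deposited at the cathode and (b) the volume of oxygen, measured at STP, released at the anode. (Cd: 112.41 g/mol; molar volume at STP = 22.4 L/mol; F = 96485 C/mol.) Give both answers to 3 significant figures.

Q = 0.106 × 22896 = 2427 C; n(e⁻) = 2427 / 96485 = 0.02515 mol
Cathode: Cd²⁺ + 2e⁻ → Cd → n(Cd) = 0.02515/2 = 0.01258 mol → 1.41 g
Anode: 2H₂O → O₂ + 4H⁺ + 4e⁻ → n(O₂) = 0.02515/4 = 0.006288 mol → 0.141 L

1.41 g Cd; 0.141 L O₂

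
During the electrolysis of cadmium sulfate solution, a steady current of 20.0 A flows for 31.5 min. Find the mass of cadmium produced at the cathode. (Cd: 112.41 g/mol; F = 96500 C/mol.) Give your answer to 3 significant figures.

Q = It = 20.0 × 1890 = 37800 C
Moles of electrons = 37800 / 96500 = 0.3917 mol
Cd²⁺ + 2e⁻ → Cd, so n(Cd) = 0.3917 / 2 = 0.1959 mol
m = 0.1959 × 112.41 = 22.0 g

22.0 g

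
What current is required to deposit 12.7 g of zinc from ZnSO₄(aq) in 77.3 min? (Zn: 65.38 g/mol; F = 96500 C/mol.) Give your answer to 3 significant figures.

8.08 A

n(Zn) = 12.7 / 65.38 = 0.1942 mol
Zn²⁺ + 2e⁻ → Zn, so n(e⁻) = 2 × 0.1942 = 0.3884 mol
Q = 0.3884 × 96500 = 37480 C
I = Q / t = 37480 / 4638 s = 8.08 A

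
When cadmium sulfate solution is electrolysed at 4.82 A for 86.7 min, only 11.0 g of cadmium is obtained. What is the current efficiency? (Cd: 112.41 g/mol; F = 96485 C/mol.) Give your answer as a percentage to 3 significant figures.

75.3%

Q = 4.82 × 5202 = 25070 C
n(e⁻) = 25070 / 96485 = 0.2598 mol
Cd²⁺ + 2e⁻ → Cd, so theoretical n(Cd) = 0.1299 mol → 14.60 g
Efficiency = 11.0 / 14.60 = 0.7534 = 75.3%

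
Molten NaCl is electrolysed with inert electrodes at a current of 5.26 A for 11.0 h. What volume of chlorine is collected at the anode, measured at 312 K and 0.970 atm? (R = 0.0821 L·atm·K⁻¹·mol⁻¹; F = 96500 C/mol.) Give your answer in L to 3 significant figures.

Q = It = 5.26 × 39600 = 2.083×10^5 C
n(e⁻) = 2.083×10^5 / 96500 = 2.159 mol
2Cl⁻ → Cl₂ + 2e⁻, so n(Cl₂) = 2.159 / 2 = 1.080 mol
V = nRT/P = 1.080 × 0.0821 × 312 / 0.970 = 28.52 L

28.5 L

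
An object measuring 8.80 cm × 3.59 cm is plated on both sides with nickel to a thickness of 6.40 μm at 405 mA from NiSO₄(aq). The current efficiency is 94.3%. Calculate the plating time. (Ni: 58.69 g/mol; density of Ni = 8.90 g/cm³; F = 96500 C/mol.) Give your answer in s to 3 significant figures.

3100 s

Plated area = 2 × 8.80 × 3.59 = 63.18 cm²
Volume = 63.18 × 6.40×10⁻⁴ cm = 0.04044 cm³
m(Ni) = 0.04044 × 8.90 = 0.3599 g
n(Ni) = 0.3599 / 58.69 = 0.006132 mol; n(e⁻) = 2 × 0.006132 = 0.01226 mol
Q = 0.01226 × 96500 / 0.943 = 1255 C
t = 1255 / 0.405 = 3099 s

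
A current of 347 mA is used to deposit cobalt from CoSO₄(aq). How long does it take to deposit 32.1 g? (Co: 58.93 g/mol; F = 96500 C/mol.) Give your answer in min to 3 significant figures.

n(Co) = 32.1 / 58.93 = 0.5447 mol
Co²⁺ + 2e⁻ → Co, so n(e⁻) = 2 × 0.5447 = 1.089 mol
Q = 1.089 × 96500 = 1.051×10^5 C
t = Q / I = 1.051×10^5 / 0.347 = 3.029×10^5 s = 5050 min

5050 min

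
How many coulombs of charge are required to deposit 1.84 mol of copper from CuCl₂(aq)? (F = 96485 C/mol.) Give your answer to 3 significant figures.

Cu²⁺ + 2e⁻ → Cu, so n(e⁻) = 2 × 1.84 = 3.680 mol
Q = 3.680 × 96485 = 3.551×10^5 C

3.55×10^5 C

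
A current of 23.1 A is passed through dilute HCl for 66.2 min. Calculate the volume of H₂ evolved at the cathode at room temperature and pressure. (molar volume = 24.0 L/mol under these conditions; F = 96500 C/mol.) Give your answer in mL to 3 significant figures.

11400 mL

Q = It = 23.1 × 3972 = 91750 C
n(e⁻) = Q/F = 91750/96500 = 0.9508 mol
2H⁺ + 2e⁻ → H₂, so n(H₂) = 0.9508 / 2 = 0.4754 mol
V = 0.4754 × 24.0 = 11.41 L
= 11400 mL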